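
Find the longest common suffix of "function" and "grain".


Word 1: "function"
Word 2: "grain"
Comparing from end:
  Pos -1: 'n' == 'n'
  Pos -2: 'o' != 'i' (stop)
LCS = "n" (length 1)


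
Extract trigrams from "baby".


Word: "baby" (length 4)
Number of trigrams = 4 - 3 + 1 = 2
  Position 0: "bab"
  Position 1: "aby"
Trigrams = "bab", "aby"


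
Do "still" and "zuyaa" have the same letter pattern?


Pattern of "still": [0, 1, 2, 3, 3]
Pattern of "zuyaa": [0, 1, 2, 3, 3]
Patterns match
Same pattern = Yes


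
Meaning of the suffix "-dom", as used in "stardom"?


Suffix: -dom
Example: stardom (star + -dom)
Meaning = state / realm


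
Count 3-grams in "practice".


Word: "practice" (length 8)
Number of 3-grams = length - 3 + 1 = 8 - 3 + 1
= 6


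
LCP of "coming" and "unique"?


Word 1: "coming"
Word 2: "unique"
Comparing from start:
  Pos 0: 'c' != 'u' (stop)
LCP = "" (length 0)


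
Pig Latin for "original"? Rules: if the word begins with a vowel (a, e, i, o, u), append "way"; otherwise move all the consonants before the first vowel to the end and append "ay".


Word: "original"
Starts with vowel → add 'way'
Pig Latin = "originalway"


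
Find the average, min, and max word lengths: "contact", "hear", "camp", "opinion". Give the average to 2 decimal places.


Lengths: "contact"=7, "hear"=4, "camp"=4, "opinion"=7
Sum = 22, Count = 4
Average = 22/4 = 5.50
= avg=5.50, min=4, max=7


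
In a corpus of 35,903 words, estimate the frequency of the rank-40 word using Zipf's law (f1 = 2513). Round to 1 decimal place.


Zipf's law: f(r) = f(1) / r
f(1) = 2513
f(40) = 2513 / 40
= 62.8 occurrences


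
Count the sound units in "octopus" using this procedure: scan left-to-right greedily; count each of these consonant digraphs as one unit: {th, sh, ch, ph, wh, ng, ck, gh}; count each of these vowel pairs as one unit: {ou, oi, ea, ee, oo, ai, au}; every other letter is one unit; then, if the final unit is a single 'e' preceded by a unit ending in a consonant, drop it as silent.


Word: "octopus" (7 letters)
Left-to-right scan:
  (1) 'o' (letter)
  (2) 'c' (letter)
  (3) 't' (letter)
  (4) 'o' (letter)
  (5) 'p' (letter)
  (6) 'u' (letter)
  (7) 's' (letter)
Units from scan: 7
Sound units = 7 units


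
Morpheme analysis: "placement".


Word: "placement"
Morphemes: place + -ment
Each morpheme carries meaning
= 2 morphemes


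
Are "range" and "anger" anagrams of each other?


Word 1: "range" → sorted: aegnr
Word 2: "anger" → sorted: aegnr
Same letters? aegnr == aegnr
Anagram = Yes


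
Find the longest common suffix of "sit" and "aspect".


Word 1: "sit"
Word 2: "aspect"
Comparing from end:
  Pos -1: 't' == 't'
  Pos -2: 'i' != 'c' (stop)
LCS = "t" (length 1)


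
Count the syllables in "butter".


Word: "butter"
Syllable breakdown: but / ter
Counting: 2 parts
= 2 syllables


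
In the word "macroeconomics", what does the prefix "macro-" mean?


Prefix: macro-
Example: macroeconomics (macro- + economics)
Meaning = large


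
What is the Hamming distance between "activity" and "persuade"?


Comparing character by character (same length = 8):
  Pos 0: 'a' vs 'p' !=
  Pos 1: 'c' vs 'e' !=
  Pos 2: 't' vs 'r' !=
  Pos 3: 'i' vs 's' !=
  Pos 4: 'v' vs 'u' !=
  Pos 5: 'i' vs 'a' !=
  Pos 6: 't' vs 'd' !=
  Pos 7: 'y' vs 'e' !=
Hamming distance = 8


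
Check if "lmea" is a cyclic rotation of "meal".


Word: "meal", Candidate: "lmea"
Method: check if candidate is substring of word+word
"mealmeal" contains "lmea"? Yes
Is rotation = Yes


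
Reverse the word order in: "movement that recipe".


Original: "movement that recipe"
Words (1..n): movement | that | recipe
Reversed (n..1): recipe | that | movement
Result = "recipe that movement"


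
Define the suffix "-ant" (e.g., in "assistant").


Suffix: -ant
Example: assistant = assist + -ant
Meaning = one who / that which


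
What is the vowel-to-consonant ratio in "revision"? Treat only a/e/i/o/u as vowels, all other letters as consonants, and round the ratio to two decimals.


Word: "revision"
Vowels (a,e,i,o,u): 4
Consonants: 4
Ratio = 4/4
= 1.00


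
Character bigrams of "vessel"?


Word: "vessel" (length 6)
Number of bigrams = 6 - 2 + 1 = 5
  Position 0: "ve"
  Position 1: "es"
  Position 2: "ss"
  Position 3: "se"
  Position 4: "el"
Bigrams = "ve", "es", "ss", "se", "el"


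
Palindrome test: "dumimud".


Word: "dumimud"
Reversed: "dumimud"
Forward == Backward? dumimud == dumimud
Palindrome = Yes


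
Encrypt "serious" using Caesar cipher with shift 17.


Word: "serious"
Shift: 17
Each letter → (letter + shift) mod 26:
  's' (18) + 17 = 9 → 'j'
  'e' (4) + 17 = 21 → 'v'
  'r' (17) + 17 = 8 → 'i'
  'i' (8) + 17 = 25 → 'z'
  'o' (14) + 17 = 5 → 'f'
  'u' (20) + 17 = 11 → 'l'
  's' (18) + 17 = 9 → 'j'
Result = "jvizflj"


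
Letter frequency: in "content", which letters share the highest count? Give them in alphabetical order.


Word: "content"
Letter counts:
  'c': 1
  'e': 1
  'n': 2
  'o': 1
  't': 2
Maximum count = 2
Most frequent = 'n', 't' (2 times each)


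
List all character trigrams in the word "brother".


Word: "brother" (length 7)
Number of trigrams = 7 - 3 + 1 = 5
  Position 0: "bro"
  Position 1: "rot"
  Position 2: "oth"
  Position 3: "the"
  Position 4: "her"
Trigrams = "bro", "rot", "oth", "the", "her"


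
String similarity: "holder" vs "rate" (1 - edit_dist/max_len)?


Word 1: "holder" (length 6)
Word 2: "rate" (length 4)
One optimal edit sequence:
  1. delete 'h'  (+1)
  2. substitute 'o' -> 'r'  (+1)
  3. substitute 'l' -> 'a'  (+1)
  4. substitute 'd' -> 't'  (+1)
  5. keep 'e'
  6. delete 'r'  (+1)
Edit distance = 5
Max length = max(6, 4) = 6
Similarity = 1 - 5/6
= 0.1667


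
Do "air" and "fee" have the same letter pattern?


Pattern of "air": [0, 1, 2]
Pattern of "fee": [0, 1, 1]
Patterns do not match
Same pattern = No


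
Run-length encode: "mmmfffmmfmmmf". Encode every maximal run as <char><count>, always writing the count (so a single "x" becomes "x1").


String: "mmmfffmmfmmmf"
Scanning for consecutive runs:
  'm' x 3
  'f' x 3
  'm' x 2
  'f' x 1
  'm' x 3
  'f' x 1
RLE = "m3f3m2f1m3f1"


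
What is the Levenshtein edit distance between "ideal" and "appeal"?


Word 1: "ideal" (length 5)
Word 2: "appeal" (length 6)
One optimal edit sequence (insert/delete/substitute each cost 1):
  1. insert 'a'  (+1)
  2. substitute 'i' -> 'p'  (+1)
  3. substitute 'd' -> 'p'  (+1)
  4. keep 'e'
  5. keep 'a'
  6. keep 'l'
Total edit operations: 3
Edit distance = 3


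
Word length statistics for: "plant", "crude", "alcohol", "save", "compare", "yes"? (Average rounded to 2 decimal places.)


Lengths: "plant"=5, "crude"=5, "alcohol"=7, "save"=4, "compare"=7, "yes"=3
Sum = 31, Count = 6
Average = 31/6 = 5.17
= avg=5.17, min=3, max=7


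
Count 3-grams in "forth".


Word: "forth" (length 5)
Number of 3-grams = length - 3 + 1 = 5 - 3 + 1
= 3


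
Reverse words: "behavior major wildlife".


Original: "behavior major wildlife"
Words (1..n): behavior | major | wildlife
Reversed (n..1): wildlife | major | behavior
Result = "wildlife major behavior"


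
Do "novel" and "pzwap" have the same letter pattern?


Pattern of "novel": [0, 1, 2, 3, 4]
Pattern of "pzwap": [0, 1, 2, 3, 0]
Patterns do not match
Same pattern = No


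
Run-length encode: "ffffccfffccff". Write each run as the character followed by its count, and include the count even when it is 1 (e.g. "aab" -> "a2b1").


String: "ffffccfffccff"
Scanning for consecutive runs:
  'f' x 4
  'c' x 2
  'f' x 3
  'c' x 2
  'f' x 2
RLE = "f4c2f3c2f2"


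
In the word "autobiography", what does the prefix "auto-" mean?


Prefix: auto-
As in: autobiography -> auto- + biography
Meaning = self


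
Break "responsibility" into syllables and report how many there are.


Word: "responsibility"
Syllable breakdown: re / spon / si / bil / i / ty
Counting: 6 parts
= 6 syllables


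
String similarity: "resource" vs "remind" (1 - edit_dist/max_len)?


Word 1: "resource" (length 8)
Word 2: "remind" (length 6)
One optimal edit sequence:
  1. keep 'r'
  2. keep 'e'
  3. delete 's'  (+1)
  4. delete 'o'  (+1)
  5. substitute 'u' -> 'm'  (+1)
  6. substitute 'r' -> 'i'  (+1)
  7. substitute 'c' -> 'n'  (+1)
  8. substitute 'e' -> 'd'  (+1)
Edit distance = 6
Max length = max(8, 6) = 8
Similarity = 1 - 6/8
= 0.2500


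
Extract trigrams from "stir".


Word: "stir" (length 4)
Number of trigrams = 4 - 3 + 1 = 2
  Position 0: "sti"
  Position 1: "tir"
Trigrams = "sti", "tir"


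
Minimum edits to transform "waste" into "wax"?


Word 1: "waste" (length 5)
Word 2: "wax" (length 3)
One optimal edit sequence (insert/delete/substitute each cost 1):
  1. keep 'w'
  2. keep 'a'
  3. delete 's'  (+1)
  4. delete 't'  (+1)
  5. substitute 'e' -> 'x'  (+1)
Total edit operations: 3
Edit distance = 3


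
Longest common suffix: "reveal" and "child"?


Word 1: "reveal"
Word 2: "child"
Comparing from end:
  Pos -1: 'l' != 'd' (stop)
LCS = "" (length 0)


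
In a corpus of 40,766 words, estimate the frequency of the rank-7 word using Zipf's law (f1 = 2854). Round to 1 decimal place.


Zipf's law: f(r) = f(1) / r
f(1) = 2854
f(7) = 2854 / 7
= 407.7 occurrences


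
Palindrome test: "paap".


Word: "paap"
Reversed: "paap"
Forward == Backward? paap == paap
Palindrome = Yes


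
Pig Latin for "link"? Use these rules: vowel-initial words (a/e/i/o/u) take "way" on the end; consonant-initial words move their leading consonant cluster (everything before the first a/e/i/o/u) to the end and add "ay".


Word: "link"
Starts with consonant(s) → move to end, add 'ay'
Consonant cluster: "l"
Pig Latin = "inklay"


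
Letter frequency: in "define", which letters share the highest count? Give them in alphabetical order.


Word: "define"
Letter counts:
  'd': 1
  'e': 2
  'f': 1
  'i': 1
  'n': 1
Maximum count = 2
Most frequent = 'e' (2 times each)


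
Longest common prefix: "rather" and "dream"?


Word 1: "rather"
Word 2: "dream"
Comparing from start:
  Pos 0: 'r' != 'd' (stop)
LCP = "" (length 0)


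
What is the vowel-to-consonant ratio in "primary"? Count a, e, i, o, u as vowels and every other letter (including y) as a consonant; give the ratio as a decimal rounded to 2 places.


Word: "primary"
Vowels (a,e,i,o,u): 2
Consonants: 5
Ratio = 2/5
= 0.40


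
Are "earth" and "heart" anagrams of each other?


Word 1: "earth" → sorted: aehrt
Word 2: "heart" → sorted: aehrt
Same letters? aehrt == aehrt
Anagram = Yes


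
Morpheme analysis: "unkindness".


Word: "unkindness"
Morphemes: un- / kind / -ness
Each morpheme carries meaning
= 3 morphemes


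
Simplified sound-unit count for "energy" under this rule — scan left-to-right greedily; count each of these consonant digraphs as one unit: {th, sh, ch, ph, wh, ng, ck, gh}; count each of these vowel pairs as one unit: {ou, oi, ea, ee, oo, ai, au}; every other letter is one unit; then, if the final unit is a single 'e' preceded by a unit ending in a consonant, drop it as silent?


Word: "energy" (6 letters)
Left-to-right scan:
  [1] 'e' (letter)
  [2] 'n' (letter)
  [3] 'e' (letter)
  [4] 'r' (letter)
  [5] 'g' (letter)
  [6] 'y' (letter)
Units from scan: 6
Sound units = 6 units


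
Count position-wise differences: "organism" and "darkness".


Comparing character by character (same length = 8):
  Pos 0: 'o' vs 'd' !=
  Pos 1: 'r' vs 'a' !=
  Pos 2: 'g' vs 'r' !=
  Pos 3: 'a' vs 'k' !=
  Pos 4: 'n' vs 'n' =
  Pos 5: 'i' vs 'e' !=
  Pos 6: 's' vs 's' =
  Pos 7: 'm' vs 's' !=
Hamming distance = 6


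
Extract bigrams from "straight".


Word: "straight" (length 8)
Number of bigrams = 8 - 2 + 1 = 7
  Position 0: "st"
  Position 1: "tr"
  Position 2: "ra"
  Position 3: "ai"
  Position 4: "ig"
  Position 5: "gh"
  Position 6: "ht"
Bigrams = "st", "tr", "ra", "ai", "ig", "gh", "ht"


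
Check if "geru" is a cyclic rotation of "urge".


Word: "urge", Candidate: "geru"
Method: check if candidate is substring of word+word
"urgeurge" contains "geru"? No
Is rotation = No


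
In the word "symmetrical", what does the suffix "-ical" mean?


Suffix: -ical
Example: symmetrical = symmetry + -ical, with a spelling change
Meaning = relating to


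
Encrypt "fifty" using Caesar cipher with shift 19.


Word: "fifty"
Shift: 19
Each letter → (letter + shift) mod 26:
  'f' (5) + 19 = 24 → 'y'
  'i' (8) + 19 = 1 → 'b'
  'f' (5) + 19 = 24 → 'y'
  't' (19) + 19 = 12 → 'm'
  'y' (24) + 19 = 17 → 'r'
Result = "ybymr"


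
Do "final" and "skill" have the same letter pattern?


Pattern of "final": [0, 1, 2, 3, 4]
Pattern of "skill": [0, 1, 2, 3, 3]
Patterns do not match
Same pattern = No


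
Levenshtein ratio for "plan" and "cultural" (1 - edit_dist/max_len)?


Word 1: "plan" (length 4)
Word 2: "cultural" (length 8)
One optimal edit sequence:
  1. insert 'c'  (+1)
  2. substitute 'p' -> 'u'  (+1)
  3. keep 'l'
  4. insert 't'  (+1)
  5. insert 'u'  (+1)
  6. insert 'r'  (+1)
  7. keep 'a'
  8. substitute 'n' -> 'l'  (+1)
Edit distance = 6
Max length = max(4, 8) = 8
Similarity = 1 - 6/8
= 0.2500


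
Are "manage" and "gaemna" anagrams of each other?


Word 1: "manage" → sorted: aaegmn
Word 2: "gaemna" → sorted: aaegmn
Same letters? aaegmn == aaegmn
Anagram = Yes


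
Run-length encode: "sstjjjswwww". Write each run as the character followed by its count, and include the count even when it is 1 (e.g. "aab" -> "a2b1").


String: "sstjjjswwww"
Scanning for consecutive runs:
  's' x 2
  't' x 1
  'j' x 3
  's' x 1
  'w' x 4
RLE = "s2t1j3s1w4"


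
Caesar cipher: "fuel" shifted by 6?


Word: "fuel"
Shift: 6
Each letter → (letter + shift) mod 26:
  'f' (5) + 6 = 11 → 'l'
  'u' (20) + 6 = 0 → 'a'
  'e' (4) + 6 = 10 → 'k'
  'l' (11) + 6 = 17 → 'r'
Result = "lakr"


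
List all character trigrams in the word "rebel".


Word: "rebel" (length 5)
Number of trigrams = 5 - 3 + 1 = 3
  Position 0: "reb"
  Position 1: "ebe"
  Position 2: "bel"
Trigrams = "reb", "ebe", "bel"


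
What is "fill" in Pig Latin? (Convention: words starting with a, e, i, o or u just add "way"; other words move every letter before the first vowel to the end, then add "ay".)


Word: "fill"
Starts with consonant(s) → move to end, add 'ay'
Consonant cluster: "f"
Pig Latin = "illfay"


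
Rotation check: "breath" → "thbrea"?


Word: "breath", Candidate: "thbrea"
Method: check if candidate is substring of word+word
"breathbreath" contains "thbrea"? Yes
Is rotation = Yes


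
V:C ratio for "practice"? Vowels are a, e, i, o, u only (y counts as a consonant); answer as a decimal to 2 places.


Word: "practice"
Vowels (a,e,i,o,u): 3
Consonants: 5
Ratio = 3/5
= 0.60


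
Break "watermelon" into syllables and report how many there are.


Word: "watermelon"
Syllable breakdown: wa · ter · mel · on
Counting: 4 parts
= 4 syllables


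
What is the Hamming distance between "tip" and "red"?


Comparing character by character (same length = 3):
  Pos 0: 't' vs 'r' !=
  Pos 1: 'i' vs 'e' !=
  Pos 2: 'p' vs 'd' !=
Hamming distance = 3


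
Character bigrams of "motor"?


Word: "motor" (length 5)
Number of bigrams = 5 - 2 + 1 = 4
  Position 0: "mo"
  Position 1: "ot"
  Position 2: "to"
  Position 3: "or"
Bigrams = "mo", "ot", "to", "or"


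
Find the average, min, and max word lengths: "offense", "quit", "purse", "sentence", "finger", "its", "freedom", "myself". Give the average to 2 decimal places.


Lengths: "offense"=7, "quit"=4, "purse"=5, "sentence"=8, "finger"=6, "its"=3, "freedom"=7, "myself"=6
Sum = 46, Count = 8
Average = 46/8 = 5.75
= avg=5.75, min=3, max=8


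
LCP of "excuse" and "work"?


Word 1: "excuse"
Word 2: "work"
Comparing from start:
  Pos 0: 'e' != 'w' (stop)
LCP = "" (length 0)


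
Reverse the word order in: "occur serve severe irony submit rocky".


Original: "occur serve severe irony submit rocky"
Words (1..n): occur | serve | severe | irony | submit | rocky
Reversed (n..1): rocky | submit | irony | severe | serve | occur
Result = "rocky submit irony severe serve occur"


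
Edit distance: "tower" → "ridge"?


Word 1: "tower" (length 5)
Word 2: "ridge" (length 5)
One optimal edit sequence (insert/delete/substitute each cost 1):
  1. substitute 't' -> 'r'  (+1)
  2. substitute 'o' -> 'i'  (+1)
  3. substitute 'w' -> 'd'  (+1)
  4. substitute 'e' -> 'g'  (+1)
  5. substitute 'r' -> 'e'  (+1)
Total edit operations: 5
Edit distance = 5


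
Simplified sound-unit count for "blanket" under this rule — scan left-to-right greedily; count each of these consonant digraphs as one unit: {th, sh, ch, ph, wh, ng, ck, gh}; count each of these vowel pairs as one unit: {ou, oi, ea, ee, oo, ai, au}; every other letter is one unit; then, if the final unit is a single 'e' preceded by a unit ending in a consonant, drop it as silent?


Word: "blanket" (7 letters)
Left-to-right scan:
  (1) 'b' (letter)
  (2) 'l' (letter)
  (3) 'a' (letter)
  (4) 'n' (letter)
  (5) 'k' (letter)
  (6) 'e' (letter)
  (7) 't' (letter)
Units from scan: 7
Sound units = 7 units


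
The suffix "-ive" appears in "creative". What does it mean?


Suffix: -ive
Example: creative (create + -ive, with a spelling change)
Meaning = tending to


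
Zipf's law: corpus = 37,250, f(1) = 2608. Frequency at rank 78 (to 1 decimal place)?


Zipf's law: f(r) = f(1) / r
f(1) = 2608
f(78) = 2608 / 78
= 33.4 occurrences


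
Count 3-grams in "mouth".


Word: "mouth" (length 5)
Number of 3-grams = length - 3 + 1 = 5 - 3 + 1
= 3


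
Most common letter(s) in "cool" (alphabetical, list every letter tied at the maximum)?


Word: "cool"
Letter counts:
  'c': 1
  'l': 1
  'o': 2
Maximum count = 2
Most frequent = 'o' (2 times each)


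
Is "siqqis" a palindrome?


Word: "siqqis"
Reversed: "siqqis"
Forward == Backward? siqqis == siqqis
Palindrome = Yes


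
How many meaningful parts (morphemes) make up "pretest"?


Word: "pretest"
Morphemes: pre- / test
Each morpheme carries meaning
= 2 morphemes


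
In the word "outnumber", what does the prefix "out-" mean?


Prefix: out-
Example: outnumber = out- + number
Meaning = surpass


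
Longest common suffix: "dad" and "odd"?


Word 1: "dad"
Word 2: "odd"
Comparing from end:
  Pos -1: 'd' == 'd'
  Pos -2: 'a' != 'd' (stop)
LCS = "d" (length 1)


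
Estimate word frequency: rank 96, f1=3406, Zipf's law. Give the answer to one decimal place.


Zipf's law: f(r) = f(1) / r
f(1) = 3406
f(96) = 3406 / 96
= 35.5 occurrences


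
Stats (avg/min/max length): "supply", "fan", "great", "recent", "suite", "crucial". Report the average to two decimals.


Lengths: "supply"=6, "fan"=3, "great"=5, "recent"=6, "suite"=5, "crucial"=7
Sum = 32, Count = 6
Average = 32/6 = 5.33
= avg=5.33, min=3, max=7


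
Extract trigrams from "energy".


Word: "energy" (length 6)
Number of trigrams = 6 - 3 + 1 = 4
  Position 0: "ene"
  Position 1: "ner"
  Position 2: "erg"
  Position 3: "rgy"
Trigrams = "ene", "ner", "erg", "rgy"


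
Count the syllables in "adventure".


Word: "adventure"
Syllable breakdown: ad / ven / ture
Counting: 3 parts
= 3 syllables


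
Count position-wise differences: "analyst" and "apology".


Comparing character by character (same length = 7):
  Pos 0: 'a' vs 'a' =
  Pos 1: 'n' vs 'p' !=
  Pos 2: 'a' vs 'o' !=
  Pos 3: 'l' vs 'l' =
  Pos 4: 'y' vs 'o' !=
  Pos 5: 's' vs 'g' !=
  Pos 6: 't' vs 'y' !=
Hamming distance = 5


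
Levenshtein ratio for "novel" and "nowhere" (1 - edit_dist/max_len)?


Word 1: "novel" (length 5)
Word 2: "nowhere" (length 7)
One optimal edit sequence:
  1. keep 'n'
  2. keep 'o'
  3. insert 'w'  (+1)
  4. substitute 'v' -> 'h'  (+1)
  5. keep 'e'
  6. insert 'r'  (+1)
  7. substitute 'l' -> 'e'  (+1)
Edit distance = 4
Max length = max(5, 7) = 7
Similarity = 1 - 4/7
= 0.4286


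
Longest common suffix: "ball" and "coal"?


Word 1: "ball"
Word 2: "coal"
Comparing from end:
  Pos -1: 'l' == 'l'
  Pos -2: 'l' != 'a' (stop)
LCS = "l" (length 1)


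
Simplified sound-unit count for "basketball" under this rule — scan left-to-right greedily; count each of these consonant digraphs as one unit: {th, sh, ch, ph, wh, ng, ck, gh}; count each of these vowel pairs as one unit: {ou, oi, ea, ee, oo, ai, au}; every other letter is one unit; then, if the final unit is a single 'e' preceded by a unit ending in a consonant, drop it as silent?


Word: "basketball" (10 letters)
Left-to-right scan:
  (1) 'b' (letter)
  (2) 'a' (letter)
  (3) 's' (letter)
  (4) 'k' (letter)
  (5) 'e' (letter)
  (6) 't' (letter)
  (7) 'b' (letter)
  (8) 'a' (letter)
  (9) 'l' (letter)
  (10) 'l' (letter)
Units from scan: 10
Sound units = 10 units


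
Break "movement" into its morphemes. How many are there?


Word: "movement"
Morphemes: move / -ment
Each morpheme carries meaning
= 2 morphemes


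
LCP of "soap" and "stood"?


Word 1: "soap"
Word 2: "stood"
Comparing from start:
  Pos 0: 's' == 's'
  Pos 1: 'o' != 't' (stop)
LCP = "s" (length 1)


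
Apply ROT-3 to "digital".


Word: "digital"
Shift: 3
Each letter → (letter + shift) mod 26:
  'd' (3) + 3 = 6 → 'g'
  'i' (8) + 3 = 11 → 'l'
  'g' (6) + 3 = 9 → 'j'
  'i' (8) + 3 = 11 → 'l'
  't' (19) + 3 = 22 → 'w'
  'a' (0) + 3 = 3 → 'd'
  'l' (11) + 3 = 14 → 'o'
Result = "gljlwdo"


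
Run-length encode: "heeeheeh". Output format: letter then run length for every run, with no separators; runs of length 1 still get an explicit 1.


String: "heeeheeh"
Scanning for consecutive runs:
  'h' x 1
  'e' x 3
  'h' x 1
  'e' x 2
  'h' x 1
RLE = "h1e3h1e2h1"


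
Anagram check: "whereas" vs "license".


Word 1: "whereas" → sorted: aeehrsw
Word 2: "license" → sorted: ceeilns
Same letters? aeehrsw != ceeilns
Anagram = No


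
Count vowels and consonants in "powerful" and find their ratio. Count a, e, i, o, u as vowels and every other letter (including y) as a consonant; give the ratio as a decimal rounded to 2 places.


Word: "powerful"
Vowels (a,e,i,o,u): 3
Consonants: 5
Ratio = 3/5
= 0.60


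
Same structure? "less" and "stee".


Pattern of "less": [0, 1, 2, 2]
Pattern of "stee": [0, 1, 2, 2]
Patterns match
Same pattern = Yes


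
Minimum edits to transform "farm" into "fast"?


Word 1: "farm" (length 4)
Word 2: "fast" (length 4)
One optimal edit sequence (insert/delete/substitute each cost 1):
  1. keep 'f'
  2. keep 'a'
  3. substitute 'r' -> 's'  (+1)
  4. substitute 'm' -> 't'  (+1)
Total edit operations: 2
Edit distance = 2


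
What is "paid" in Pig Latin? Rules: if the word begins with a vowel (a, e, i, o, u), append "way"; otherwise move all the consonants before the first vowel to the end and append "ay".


Word: "paid"
Starts with consonant(s) → move to end, add 'ay'
Consonant cluster: "p"
Pig Latin = "aidpay"


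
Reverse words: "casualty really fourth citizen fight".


Original: "casualty really fourth citizen fight"
Words (1..n): casualty | really | fourth | citizen | fight
Reversed (n..1): fight | citizen | fourth | really | casualty
Result = "fight citizen fourth really casualty"


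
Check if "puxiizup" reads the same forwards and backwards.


Word: "puxiizup"
Reversed: "puziixup"
Forward == Backward? puxiizup != puziixup
Palindrome = No


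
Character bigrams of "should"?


Word: "should" (length 6)
Number of bigrams = 6 - 2 + 1 = 5
  Position 0: "sh"
  Position 1: "ho"
  Position 2: "ou"
  Position 3: "ul"
  Position 4: "ld"
Bigrams = "sh", "ho", "ou", "ul", "ld"


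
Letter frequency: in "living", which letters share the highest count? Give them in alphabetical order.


Word: "living"
Letter counts:
  'g': 1
  'i': 2
  'l': 1
  'n': 1
  'v': 1
Maximum count = 2
Most frequent = 'i' (2 times each)


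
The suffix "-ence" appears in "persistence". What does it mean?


Suffix: -ence
Example: persistence (persist + -ence)
Meaning = state of


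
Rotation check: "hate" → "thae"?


Word: "hate", Candidate: "thae"
Method: check if candidate is substring of word+word
"hatehate" contains "thae"? No
Is rotation = No


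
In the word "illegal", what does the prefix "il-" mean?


Prefix: il-
As in: illegal -> il- + legal
Meaning = not


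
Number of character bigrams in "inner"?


Word: "inner" (length 5)
Number of 2-grams = length - 2 + 1 = 5 - 2 + 1
= 4


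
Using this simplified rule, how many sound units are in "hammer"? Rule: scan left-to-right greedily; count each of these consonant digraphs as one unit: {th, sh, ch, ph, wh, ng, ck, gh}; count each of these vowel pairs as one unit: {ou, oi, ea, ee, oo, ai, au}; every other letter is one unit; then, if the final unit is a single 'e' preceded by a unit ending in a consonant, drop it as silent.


Word: "hammer" (6 letters)
Left-to-right scan:
  [1] 'h' (letter)
  [2] 'a' (letter)
  [3] 'm' (letter)
  [4] 'm' (letter)
  [5] 'e' (letter)
  [6] 'r' (letter)
Units from scan: 6
Sound units = 6 units


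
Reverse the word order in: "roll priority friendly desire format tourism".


Original: "roll priority friendly desire format tourism"
Words (1..n): roll | priority | friendly | desire | format | tourism
Reversed (n..1): tourism | format | desire | friendly | priority | roll
Result = "tourism format desire friendly priority roll"


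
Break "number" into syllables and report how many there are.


Word: "number"
Syllable breakdown: num | ber
Counting: 2 parts
= 2 syllables


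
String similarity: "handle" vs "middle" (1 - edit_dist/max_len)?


Word 1: "handle" (length 6)
Word 2: "middle" (length 6)
One optimal edit sequence:
  1. substitute 'h' -> 'm'  (+1)
  2. substitute 'a' -> 'i'  (+1)
  3. substitute 'n' -> 'd'  (+1)
  4. keep 'd'
  5. keep 'l'
  6. keep 'e'
Edit distance = 3
Max length = max(6, 6) = 6
Similarity = 1 - 3/6
= 0.5000


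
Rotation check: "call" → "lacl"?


Word: "call", Candidate: "lacl"
Method: check if candidate is substring of word+word
"callcall" contains "lacl"? No
Is rotation = No


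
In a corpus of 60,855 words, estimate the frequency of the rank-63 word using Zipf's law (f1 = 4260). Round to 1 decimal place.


Zipf's law: f(r) = f(1) / r
f(1) = 4260
f(63) = 4260 / 63
= 67.6 occurrences


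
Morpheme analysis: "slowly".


Word: "slowly"
Morphemes: slow / -ly
Each morpheme carries meaning
= 2 morphemes


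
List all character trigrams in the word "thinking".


Word: "thinking" (length 8)
Number of trigrams = 8 - 3 + 1 = 6
  Position 0: "thi"
  Position 1: "hin"
  Position 2: "ink"
  Position 3: "nki"
  Position 4: "kin"
  Position 5: "ing"
Trigrams = "thi", "hin", "ink", "nki", "kin", "ing"


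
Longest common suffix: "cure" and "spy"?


Word 1: "cure"
Word 2: "spy"
Comparing from end:
  Pos -1: 'e' != 'y' (stop)
LCS = "" (length 0)


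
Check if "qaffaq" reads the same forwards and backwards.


Word: "qaffaq"
Reversed: "qaffaq"
Forward == Backward? qaffaq == qaffaq
Palindrome = Yes


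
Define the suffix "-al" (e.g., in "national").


Suffix: -al
Example: national = nation + -al
Meaning = relating to


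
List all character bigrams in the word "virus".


Word: "virus" (length 5)
Number of bigrams = 5 - 2 + 1 = 4
  Position 0: "vi"
  Position 1: "ir"
  Position 2: "ru"
  Position 3: "us"
Bigrams = "vi", "ir", "ru", "us"


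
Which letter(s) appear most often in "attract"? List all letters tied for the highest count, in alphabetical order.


Word: "attract"
Letter counts:
  'a': 2
  'c': 1
  'r': 1
  't': 3
Maximum count = 3
Most frequent = 't' (3 times each)


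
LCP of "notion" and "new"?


Word 1: "notion"
Word 2: "new"
Comparing from start:
  Pos 0: 'n' == 'n'
  Pos 1: 'o' != 'e' (stop)
LCP = "n" (length 1)


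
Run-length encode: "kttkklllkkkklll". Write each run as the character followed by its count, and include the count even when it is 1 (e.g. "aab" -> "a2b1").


String: "kttkklllkkkklll"
Scanning for consecutive runs:
  'k' x 1
  't' x 2
  'k' x 2
  'l' x 3
  'k' x 4
  'l' x 3
RLE = "k1t2k2l3k4l3"


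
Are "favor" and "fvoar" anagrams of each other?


Word 1: "favor" → sorted: aforv
Word 2: "fvoar" → sorted: aforv
Same letters? aforv == aforv
Anagram = Yes


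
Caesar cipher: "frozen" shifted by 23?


Word: "frozen"
Shift: 23
Each letter → (letter + shift) mod 26:
  'f' (5) + 23 = 2 → 'c'
  'r' (17) + 23 = 14 → 'o'
  'o' (14) + 23 = 11 → 'l'
  'z' (25) + 23 = 22 → 'w'
  'e' (4) + 23 = 1 → 'b'
  'n' (13) + 23 = 10 → 'k'
Result = "colwbk"


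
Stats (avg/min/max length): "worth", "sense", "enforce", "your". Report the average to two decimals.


Lengths: "worth"=5, "sense"=5, "enforce"=7, "your"=4
Sum = 21, Count = 4
Average = 21/4 = 5.25
= avg=5.25, min=4, max=7


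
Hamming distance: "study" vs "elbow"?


Comparing character by character (same length = 5):
  Pos 0: 's' vs 'e' !=
  Pos 1: 't' vs 'l' !=
  Pos 2: 'u' vs 'b' !=
  Pos 3: 'd' vs 'o' !=
  Pos 4: 'y' vs 'w' !=
Hamming distance = 5


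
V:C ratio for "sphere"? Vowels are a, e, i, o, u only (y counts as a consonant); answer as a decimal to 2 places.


Word: "sphere"
Vowels (a,e,i,o,u): 2
Consonants: 4
Ratio = 2/4
= 0.50


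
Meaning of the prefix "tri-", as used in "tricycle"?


Prefix: tri-
Example: tricycle (tri- + cycle)
Meaning = three


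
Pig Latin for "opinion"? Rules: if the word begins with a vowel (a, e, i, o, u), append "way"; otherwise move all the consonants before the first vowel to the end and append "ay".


Word: "opinion"
Starts with vowel → add 'way'
Pig Latin = "opinionway"


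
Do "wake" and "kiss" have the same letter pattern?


Pattern of "wake": [0, 1, 2, 3]
Pattern of "kiss": [0, 1, 2, 2]
Patterns do not match
Same pattern = No


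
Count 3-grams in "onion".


Word: "onion" (length 5)
Number of 3-grams = length - 3 + 1 = 5 - 3 + 1
= 3


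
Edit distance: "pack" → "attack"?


Word 1: "pack" (length 4)
Word 2: "attack" (length 6)
One optimal edit sequence (insert/delete/substitute each cost 1):
  1. insert 'a'  (+1)
  2. insert 't'  (+1)
  3. substitute 'p' -> 't'  (+1)
  4. keep 'a'
  5. keep 'c'
  6. keep 'k'
Total edit operations: 3
Edit distance = 3


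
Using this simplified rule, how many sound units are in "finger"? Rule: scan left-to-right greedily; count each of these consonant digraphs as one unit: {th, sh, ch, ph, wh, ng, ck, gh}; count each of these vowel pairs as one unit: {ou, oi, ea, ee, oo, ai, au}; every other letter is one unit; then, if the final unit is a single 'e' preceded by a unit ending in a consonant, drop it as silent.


Word: "finger" (6 letters)
Left-to-right scan:
  1. 'f' (letter)
  2. 'i' (letter)
  3. 'ng' (digraph)
  4. 'e' (letter)
  5. 'r' (letter)
Units from scan: 5
Sound units = 5 units


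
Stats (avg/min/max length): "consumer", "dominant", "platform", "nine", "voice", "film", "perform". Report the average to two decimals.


Lengths: "consumer"=8, "dominant"=8, "platform"=8, "nine"=4, "voice"=5, "film"=4, "perform"=7
Sum = 44, Count = 7
Average = 44/7 = 6.29
= avg=6.29, min=4, max=8


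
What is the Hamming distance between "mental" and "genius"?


Comparing character by character (same length = 6):
  Pos 0: 'm' vs 'g' !=
  Pos 1: 'e' vs 'e' =
  Pos 2: 'n' vs 'n' =
  Pos 3: 't' vs 'i' !=
  Pos 4: 'a' vs 'u' !=
  Pos 5: 'l' vs 's' !=
Hamming distance = 4


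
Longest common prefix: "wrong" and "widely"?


Word 1: "wrong"
Word 2: "widely"
Comparing from start:
  Pos 0: 'w' == 'w'
  Pos 1: 'r' != 'i' (stop)
LCP = "w" (length 1)


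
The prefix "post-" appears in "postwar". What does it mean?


Prefix: post-
Example: postwar (post- + war)
Meaning = after


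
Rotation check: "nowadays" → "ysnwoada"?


Word: "nowadays", Candidate: "ysnwoada"
Method: check if candidate is substring of word+word
"nowadaysnowadays" contains "ysnwoada"? No
Is rotation = No


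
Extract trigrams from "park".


Word: "park" (length 4)
Number of trigrams = 4 - 3 + 1 = 2
  Position 0: "par"
  Position 1: "ark"
Trigrams = "par", "ark"


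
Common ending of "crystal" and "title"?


Word 1: "crystal"
Word 2: "title"
Comparing from end:
  Pos -1: 'l' != 'e' (stop)
LCS = "" (length 0)


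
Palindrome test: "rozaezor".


Word: "rozaezor"
Reversed: "rozeazor"
Forward == Backward? rozaezor != rozeazor
Palindrome = No


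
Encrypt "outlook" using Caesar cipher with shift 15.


Word: "outlook"
Shift: 15
Each letter → (letter + shift) mod 26:
  'o' (14) + 15 = 3 → 'd'
  'u' (20) + 15 = 9 → 'j'
  't' (19) + 15 = 8 → 'i'
  'l' (11) + 15 = 0 → 'a'
  'o' (14) + 15 = 3 → 'd'
  'o' (14) + 15 = 3 → 'd'
  'k' (10) + 15 = 25 → 'z'
Result = "djiaddz"


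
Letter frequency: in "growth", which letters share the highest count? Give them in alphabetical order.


Word: "growth"
Letter counts:
  'g': 1
  'h': 1
  'o': 1
  'r': 1
  't': 1
  'w': 1
Maximum count = 1
Most frequent = 'g', 'h', 'o', 'r', 't', 'w' (1 time each)


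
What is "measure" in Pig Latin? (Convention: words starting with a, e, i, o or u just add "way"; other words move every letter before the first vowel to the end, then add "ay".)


Word: "measure"
Starts with consonant(s) → move to end, add 'ay'
Consonant cluster: "m"
Pig Latin = "easuremay"


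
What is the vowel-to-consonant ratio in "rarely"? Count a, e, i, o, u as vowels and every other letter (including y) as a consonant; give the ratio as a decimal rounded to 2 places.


Word: "rarely"
Vowels (a,e,i,o,u): 2
Consonants: 4
Ratio = 2/4
= 0.50


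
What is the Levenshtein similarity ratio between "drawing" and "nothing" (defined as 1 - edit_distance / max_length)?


Word 1: "drawing" (length 7)
Word 2: "nothing" (length 7)
One optimal edit sequence:
  1. substitute 'd' -> 'n'  (+1)
  2. substitute 'r' -> 'o'  (+1)
  3. substitute 'a' -> 't'  (+1)
  4. substitute 'w' -> 'h'  (+1)
  5. keep 'i'
  6. keep 'n'
  7. keep 'g'
Edit distance = 4
Max length = max(7, 7) = 7
Similarity = 1 - 4/7
= 0.4286


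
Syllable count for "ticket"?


Word: "ticket"
Syllable breakdown: tick | et
Counting: 2 parts
= 2 syllables


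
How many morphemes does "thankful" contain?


Word: "thankful"
Morphemes: thank + -ful
Each morpheme carries meaning
= 2 morphemes


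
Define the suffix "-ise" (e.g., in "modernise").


Suffix: -ise
Example: modernise = modern + -ise
Meaning = to make


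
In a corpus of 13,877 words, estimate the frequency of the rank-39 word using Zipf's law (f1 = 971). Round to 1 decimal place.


Zipf's law: f(r) = f(1) / r
f(1) = 971
f(39) = 971 / 39
= 24.9 occurrences


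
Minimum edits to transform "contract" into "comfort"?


Word 1: "contract" (length 8)
Word 2: "comfort" (length 7)
One optimal edit sequence (insert/delete/substitute each cost 1):
  1. keep 'c'
  2. keep 'o'
  3. delete 'n'  (+1)
  4. substitute 't' -> 'm'  (+1)
  5. substitute 'r' -> 'f'  (+1)
  6. substitute 'a' -> 'o'  (+1)
  7. substitute 'c' -> 'r'  (+1)
  8. keep 't'
Total edit operations: 5
Edit distance = 5


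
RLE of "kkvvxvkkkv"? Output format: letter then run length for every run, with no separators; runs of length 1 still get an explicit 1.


String: "kkvvxvkkkv"
Scanning for consecutive runs:
  'k' x 2
  'v' x 2
  'x' x 1
  'v' x 1
  'k' x 3
  'v' x 1
RLE = "k2v2x1v1k3v1"


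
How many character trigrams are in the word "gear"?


Word: "gear" (length 4)
Number of 3-grams = length - 3 + 1 = 4 - 3 + 1
= 2


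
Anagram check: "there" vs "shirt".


Word 1: "there" → sorted: eehrt
Word 2: "shirt" → sorted: hirst
Same letters? eehrt != hirst
Anagram = No


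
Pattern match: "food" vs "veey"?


Pattern of "food": [0, 1, 1, 2]
Pattern of "veey": [0, 1, 1, 2]
Patterns match
Same pattern = Yes


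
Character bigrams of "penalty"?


Word: "penalty" (length 7)
Number of bigrams = 7 - 2 + 1 = 6
  Position 0: "pe"
  Position 1: "en"
  Position 2: "na"
  Position 3: "al"
  Position 4: "lt"
  Position 5: "ty"
Bigrams = "pe", "en", "na", "al", "lt", "ty"


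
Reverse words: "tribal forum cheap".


Original: "tribal forum cheap"
Words (1..n): tribal | forum | cheap
Reversed (n..1): cheap | forum | tribal
Result = "cheap forum tribal"


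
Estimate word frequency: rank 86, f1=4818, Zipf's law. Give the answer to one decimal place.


Zipf's law: f(r) = f(1) / r
f(1) = 4818
f(86) = 4818 / 86
= 56.0 occurrences


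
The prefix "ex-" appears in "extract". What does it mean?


Prefix: ex-
Example: extract = ex- + tract
Meaning = out / former


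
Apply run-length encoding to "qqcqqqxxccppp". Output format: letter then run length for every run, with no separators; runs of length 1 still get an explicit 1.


String: "qqcqqqxxccppp"
Scanning for consecutive runs:
  'q' x 2
  'c' x 1
  'q' x 3
  'x' x 2
  'c' x 2
  'p' x 3
RLE = "q2c1q3x2c2p3"


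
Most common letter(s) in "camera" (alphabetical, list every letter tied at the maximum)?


Word: "camera"
Letter counts:
  'a': 2
  'c': 1
  'e': 1
  'm': 1
  'r': 1
Maximum count = 2
Most frequent = 'a' (2 times each)


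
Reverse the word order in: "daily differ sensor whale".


Original: "daily differ sensor whale"
Words (1..n): daily | differ | sensor | whale
Reversed (n..1): whale | sensor | differ | daily
Result = "whale sensor differ daily"


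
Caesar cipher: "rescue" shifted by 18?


Word: "rescue"
Shift: 18
Each letter → (letter + shift) mod 26:
  'r' (17) + 18 = 9 → 'j'
  'e' (4) + 18 = 22 → 'w'
  's' (18) + 18 = 10 → 'k'
  'c' (2) + 18 = 20 → 'u'
  'u' (20) + 18 = 12 → 'm'
  'e' (4) + 18 = 22 → 'w'
Result = "jwkumw"


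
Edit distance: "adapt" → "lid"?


Word 1: "adapt" (length 5)
Word 2: "lid" (length 3)
One optimal edit sequence (insert/delete/substitute each cost 1):
  1. delete 'a'  (+1)
  2. delete 'd'  (+1)
  3. substitute 'a' -> 'l'  (+1)
  4. substitute 'p' -> 'i'  (+1)
  5. substitute 't' -> 'd'  (+1)
Total edit operations: 5
Edit distance = 5


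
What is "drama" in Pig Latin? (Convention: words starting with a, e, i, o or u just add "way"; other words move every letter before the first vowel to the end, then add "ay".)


Word: "drama"
Starts with consonant(s) → move to end, add 'ay'
Consonant cluster: "dr"
Pig Latin = "amadray"


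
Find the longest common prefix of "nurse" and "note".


Word 1: "nurse"
Word 2: "note"
Comparing from start:
  Pos 0: 'n' == 'n'
  Pos 1: 'u' != 'o' (stop)
LCP = "n" (length 1)


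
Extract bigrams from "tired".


Word: "tired" (length 5)
Number of bigrams = 5 - 2 + 1 = 4
  Position 0: "ti"
  Position 1: "ir"
  Position 2: "re"
  Position 3: "ed"
Bigrams = "ti", "ir", "re", "ed"


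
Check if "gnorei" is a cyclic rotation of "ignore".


Word: "ignore", Candidate: "gnorei"
Method: check if candidate is substring of word+word
"ignoreignore" contains "gnorei"? Yes
Is rotation = Yes


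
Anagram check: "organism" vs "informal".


Word 1: "organism" → sorted: agimnors
Word 2: "informal" → sorted: afilmnor
Same letters? agimnors != afilmnor
Anagram = No


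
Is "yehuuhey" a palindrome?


Word: "yehuuhey"
Reversed: "yehuuhey"
Forward == Backward? yehuuhey == yehuuhey
Palindrome = Yes


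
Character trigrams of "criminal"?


Word: "criminal" (length 8)
Number of trigrams = 8 - 3 + 1 = 6
  Position 0: "cri"
  Position 1: "rim"
  Position 2: "imi"
  Position 3: "min"
  Position 4: "ina"
  Position 5: "nal"
Trigrams = "cri", "rim", "imi", "min", "ina", "nal"


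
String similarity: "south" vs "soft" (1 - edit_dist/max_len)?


Word 1: "south" (length 5)
Word 2: "soft" (length 4)
One optimal edit sequence:
  1. keep 's'
  2. keep 'o'
  3. substitute 'u' -> 'f'  (+1)
  4. keep 't'
  5. delete 'h'  (+1)
Edit distance = 2
Max length = max(5, 4) = 5
Similarity = 1 - 2/5
= 0.6000
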